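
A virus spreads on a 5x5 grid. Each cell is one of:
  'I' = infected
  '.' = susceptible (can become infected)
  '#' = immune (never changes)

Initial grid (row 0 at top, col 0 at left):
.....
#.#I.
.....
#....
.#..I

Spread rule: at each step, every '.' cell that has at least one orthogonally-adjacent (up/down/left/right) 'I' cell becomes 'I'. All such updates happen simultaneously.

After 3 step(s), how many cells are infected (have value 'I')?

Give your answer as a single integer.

Answer: 16

Derivation:
Step 0 (initial): 2 infected
Step 1: +5 new -> 7 infected
Step 2: +6 new -> 13 infected
Step 3: +3 new -> 16 infected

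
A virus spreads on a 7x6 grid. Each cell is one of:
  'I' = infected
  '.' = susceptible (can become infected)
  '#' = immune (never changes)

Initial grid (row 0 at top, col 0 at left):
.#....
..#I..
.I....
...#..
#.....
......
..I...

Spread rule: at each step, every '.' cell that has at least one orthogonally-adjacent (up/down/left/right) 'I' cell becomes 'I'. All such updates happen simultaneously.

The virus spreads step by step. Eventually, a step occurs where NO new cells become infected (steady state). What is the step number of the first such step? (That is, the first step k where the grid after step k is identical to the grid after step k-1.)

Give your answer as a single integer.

Answer: 6

Derivation:
Step 0 (initial): 3 infected
Step 1: +10 new -> 13 infected
Step 2: +13 new -> 26 infected
Step 3: +8 new -> 34 infected
Step 4: +3 new -> 37 infected
Step 5: +1 new -> 38 infected
Step 6: +0 new -> 38 infected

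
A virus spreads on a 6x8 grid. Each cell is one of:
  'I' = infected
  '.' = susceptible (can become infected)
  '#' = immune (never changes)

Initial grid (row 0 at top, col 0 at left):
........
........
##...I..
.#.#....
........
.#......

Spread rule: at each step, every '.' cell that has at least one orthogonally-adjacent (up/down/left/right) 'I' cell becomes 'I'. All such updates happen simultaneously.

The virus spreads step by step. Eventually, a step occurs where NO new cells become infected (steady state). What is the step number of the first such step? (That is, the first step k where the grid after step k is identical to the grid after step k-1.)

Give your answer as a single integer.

Answer: 9

Derivation:
Step 0 (initial): 1 infected
Step 1: +4 new -> 5 infected
Step 2: +8 new -> 13 infected
Step 3: +9 new -> 22 infected
Step 4: +8 new -> 30 infected
Step 5: +5 new -> 35 infected
Step 6: +4 new -> 39 infected
Step 7: +2 new -> 41 infected
Step 8: +2 new -> 43 infected
Step 9: +0 new -> 43 infected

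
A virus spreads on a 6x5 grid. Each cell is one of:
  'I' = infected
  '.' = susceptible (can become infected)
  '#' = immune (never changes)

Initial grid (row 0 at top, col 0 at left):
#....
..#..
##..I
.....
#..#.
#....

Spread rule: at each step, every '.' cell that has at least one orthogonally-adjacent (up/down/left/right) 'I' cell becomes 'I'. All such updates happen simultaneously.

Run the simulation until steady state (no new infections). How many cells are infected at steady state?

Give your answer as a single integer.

Step 0 (initial): 1 infected
Step 1: +3 new -> 4 infected
Step 2: +5 new -> 9 infected
Step 3: +3 new -> 12 infected
Step 4: +4 new -> 16 infected
Step 5: +4 new -> 20 infected
Step 6: +2 new -> 22 infected
Step 7: +1 new -> 23 infected
Step 8: +0 new -> 23 infected

Answer: 23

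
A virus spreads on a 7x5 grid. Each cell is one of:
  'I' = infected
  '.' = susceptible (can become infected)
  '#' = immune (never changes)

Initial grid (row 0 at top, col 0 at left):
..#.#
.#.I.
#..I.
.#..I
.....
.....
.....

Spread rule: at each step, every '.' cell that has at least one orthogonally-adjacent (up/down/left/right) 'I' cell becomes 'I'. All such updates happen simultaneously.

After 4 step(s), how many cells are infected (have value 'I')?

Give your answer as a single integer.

Answer: 20

Derivation:
Step 0 (initial): 3 infected
Step 1: +7 new -> 10 infected
Step 2: +4 new -> 14 infected
Step 3: +3 new -> 17 infected
Step 4: +3 new -> 20 infected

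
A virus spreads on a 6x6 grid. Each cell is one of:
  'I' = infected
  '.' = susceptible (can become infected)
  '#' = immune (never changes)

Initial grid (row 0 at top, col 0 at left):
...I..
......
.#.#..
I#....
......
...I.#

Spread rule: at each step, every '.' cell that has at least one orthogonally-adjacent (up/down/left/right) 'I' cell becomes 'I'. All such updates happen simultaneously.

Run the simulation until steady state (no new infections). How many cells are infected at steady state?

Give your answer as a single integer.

Step 0 (initial): 3 infected
Step 1: +8 new -> 11 infected
Step 2: +11 new -> 22 infected
Step 3: +8 new -> 30 infected
Step 4: +2 new -> 32 infected
Step 5: +0 new -> 32 infected

Answer: 32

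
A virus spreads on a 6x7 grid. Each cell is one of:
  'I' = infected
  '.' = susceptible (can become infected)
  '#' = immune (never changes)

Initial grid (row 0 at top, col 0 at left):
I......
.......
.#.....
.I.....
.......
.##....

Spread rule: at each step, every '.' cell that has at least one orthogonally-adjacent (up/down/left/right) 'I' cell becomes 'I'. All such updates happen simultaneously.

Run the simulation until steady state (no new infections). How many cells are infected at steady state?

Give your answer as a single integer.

Step 0 (initial): 2 infected
Step 1: +5 new -> 7 infected
Step 2: +7 new -> 14 infected
Step 3: +6 new -> 20 infected
Step 4: +6 new -> 26 infected
Step 5: +6 new -> 32 infected
Step 6: +5 new -> 37 infected
Step 7: +2 new -> 39 infected
Step 8: +0 new -> 39 infected

Answer: 39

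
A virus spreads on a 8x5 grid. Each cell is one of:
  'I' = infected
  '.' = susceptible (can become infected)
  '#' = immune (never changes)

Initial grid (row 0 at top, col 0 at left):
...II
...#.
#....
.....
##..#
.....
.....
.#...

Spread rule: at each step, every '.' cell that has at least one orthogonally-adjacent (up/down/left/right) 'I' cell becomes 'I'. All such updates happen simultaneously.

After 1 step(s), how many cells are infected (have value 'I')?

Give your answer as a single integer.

Answer: 4

Derivation:
Step 0 (initial): 2 infected
Step 1: +2 new -> 4 infected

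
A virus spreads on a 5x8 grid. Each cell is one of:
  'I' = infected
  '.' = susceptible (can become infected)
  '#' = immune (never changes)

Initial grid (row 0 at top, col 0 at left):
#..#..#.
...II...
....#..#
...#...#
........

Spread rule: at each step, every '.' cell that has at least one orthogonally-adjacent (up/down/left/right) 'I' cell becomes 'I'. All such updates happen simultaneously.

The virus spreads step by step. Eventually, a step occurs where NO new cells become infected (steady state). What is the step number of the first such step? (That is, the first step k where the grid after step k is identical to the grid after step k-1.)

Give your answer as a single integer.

Answer: 7

Derivation:
Step 0 (initial): 2 infected
Step 1: +4 new -> 6 infected
Step 2: +6 new -> 12 infected
Step 3: +7 new -> 19 infected
Step 4: +7 new -> 26 infected
Step 5: +5 new -> 31 infected
Step 6: +2 new -> 33 infected
Step 7: +0 new -> 33 infected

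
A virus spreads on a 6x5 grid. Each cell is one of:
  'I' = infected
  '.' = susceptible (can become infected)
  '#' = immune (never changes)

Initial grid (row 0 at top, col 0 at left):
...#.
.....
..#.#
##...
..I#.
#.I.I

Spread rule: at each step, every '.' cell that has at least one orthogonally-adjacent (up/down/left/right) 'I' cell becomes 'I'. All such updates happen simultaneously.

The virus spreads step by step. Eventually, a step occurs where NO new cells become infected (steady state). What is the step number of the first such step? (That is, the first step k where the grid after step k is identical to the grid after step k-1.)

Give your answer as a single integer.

Answer: 9

Derivation:
Step 0 (initial): 3 infected
Step 1: +5 new -> 8 infected
Step 2: +3 new -> 11 infected
Step 3: +1 new -> 12 infected
Step 4: +1 new -> 13 infected
Step 5: +2 new -> 15 infected
Step 6: +3 new -> 18 infected
Step 7: +3 new -> 21 infected
Step 8: +2 new -> 23 infected
Step 9: +0 new -> 23 infected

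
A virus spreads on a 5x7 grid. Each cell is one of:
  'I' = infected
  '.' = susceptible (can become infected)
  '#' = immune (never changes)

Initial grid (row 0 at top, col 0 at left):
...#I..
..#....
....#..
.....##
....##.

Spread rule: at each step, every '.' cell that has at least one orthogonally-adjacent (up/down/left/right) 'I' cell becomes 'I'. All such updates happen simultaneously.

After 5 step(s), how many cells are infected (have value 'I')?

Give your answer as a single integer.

Answer: 16

Derivation:
Step 0 (initial): 1 infected
Step 1: +2 new -> 3 infected
Step 2: +3 new -> 6 infected
Step 3: +3 new -> 9 infected
Step 4: +3 new -> 12 infected
Step 5: +4 new -> 16 infected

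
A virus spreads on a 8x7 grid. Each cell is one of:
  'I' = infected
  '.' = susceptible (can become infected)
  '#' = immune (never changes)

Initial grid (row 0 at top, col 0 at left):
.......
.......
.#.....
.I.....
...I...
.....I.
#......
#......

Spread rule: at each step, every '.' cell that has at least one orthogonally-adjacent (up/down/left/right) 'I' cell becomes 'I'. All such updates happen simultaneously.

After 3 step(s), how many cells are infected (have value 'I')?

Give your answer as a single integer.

Step 0 (initial): 3 infected
Step 1: +11 new -> 14 infected
Step 2: +13 new -> 27 infected
Step 3: +12 new -> 39 infected

Answer: 39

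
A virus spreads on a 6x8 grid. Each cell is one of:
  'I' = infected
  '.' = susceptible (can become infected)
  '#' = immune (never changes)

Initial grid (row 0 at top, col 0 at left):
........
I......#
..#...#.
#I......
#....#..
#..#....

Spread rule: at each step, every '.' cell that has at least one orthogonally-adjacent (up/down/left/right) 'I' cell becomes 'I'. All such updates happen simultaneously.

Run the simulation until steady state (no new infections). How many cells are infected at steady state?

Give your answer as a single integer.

Step 0 (initial): 2 infected
Step 1: +6 new -> 8 infected
Step 2: +5 new -> 13 infected
Step 3: +6 new -> 19 infected
Step 4: +5 new -> 24 infected
Step 5: +5 new -> 29 infected
Step 6: +5 new -> 34 infected
Step 7: +4 new -> 38 infected
Step 8: +2 new -> 40 infected
Step 9: +0 new -> 40 infected

Answer: 40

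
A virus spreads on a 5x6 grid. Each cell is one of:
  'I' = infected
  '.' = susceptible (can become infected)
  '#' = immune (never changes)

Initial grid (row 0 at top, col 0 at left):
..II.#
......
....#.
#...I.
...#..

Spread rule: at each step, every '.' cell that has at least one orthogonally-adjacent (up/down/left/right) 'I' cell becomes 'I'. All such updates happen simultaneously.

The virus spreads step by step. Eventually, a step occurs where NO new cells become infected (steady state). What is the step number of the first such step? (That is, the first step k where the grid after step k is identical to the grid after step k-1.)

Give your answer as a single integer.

Answer: 6

Derivation:
Step 0 (initial): 3 infected
Step 1: +7 new -> 10 infected
Step 2: +8 new -> 18 infected
Step 3: +5 new -> 23 infected
Step 4: +2 new -> 25 infected
Step 5: +1 new -> 26 infected
Step 6: +0 new -> 26 infected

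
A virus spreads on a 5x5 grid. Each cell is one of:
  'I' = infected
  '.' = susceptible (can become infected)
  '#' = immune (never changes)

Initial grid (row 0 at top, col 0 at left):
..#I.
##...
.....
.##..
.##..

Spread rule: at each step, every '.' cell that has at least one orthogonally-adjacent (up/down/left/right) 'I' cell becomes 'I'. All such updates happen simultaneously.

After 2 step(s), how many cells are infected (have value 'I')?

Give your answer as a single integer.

Step 0 (initial): 1 infected
Step 1: +2 new -> 3 infected
Step 2: +3 new -> 6 infected

Answer: 6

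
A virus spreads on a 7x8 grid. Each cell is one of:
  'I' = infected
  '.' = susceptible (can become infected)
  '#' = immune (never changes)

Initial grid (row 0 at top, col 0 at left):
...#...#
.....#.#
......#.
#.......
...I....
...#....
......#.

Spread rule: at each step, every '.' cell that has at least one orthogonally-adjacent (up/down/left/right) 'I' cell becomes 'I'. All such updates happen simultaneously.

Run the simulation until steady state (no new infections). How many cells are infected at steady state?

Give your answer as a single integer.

Answer: 48

Derivation:
Step 0 (initial): 1 infected
Step 1: +3 new -> 4 infected
Step 2: +7 new -> 11 infected
Step 3: +11 new -> 22 infected
Step 4: +11 new -> 33 infected
Step 5: +7 new -> 40 infected
Step 6: +5 new -> 45 infected
Step 7: +2 new -> 47 infected
Step 8: +1 new -> 48 infected
Step 9: +0 new -> 48 infected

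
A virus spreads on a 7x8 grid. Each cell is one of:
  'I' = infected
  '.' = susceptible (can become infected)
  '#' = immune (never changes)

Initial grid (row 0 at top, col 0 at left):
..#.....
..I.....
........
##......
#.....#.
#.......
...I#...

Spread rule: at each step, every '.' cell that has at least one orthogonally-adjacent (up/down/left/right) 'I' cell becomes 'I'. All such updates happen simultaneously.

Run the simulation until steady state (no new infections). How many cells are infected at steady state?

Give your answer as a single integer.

Answer: 49

Derivation:
Step 0 (initial): 2 infected
Step 1: +5 new -> 7 infected
Step 2: +11 new -> 18 infected
Step 3: +11 new -> 29 infected
Step 4: +8 new -> 37 infected
Step 5: +6 new -> 43 infected
Step 6: +5 new -> 48 infected
Step 7: +1 new -> 49 infected
Step 8: +0 new -> 49 infected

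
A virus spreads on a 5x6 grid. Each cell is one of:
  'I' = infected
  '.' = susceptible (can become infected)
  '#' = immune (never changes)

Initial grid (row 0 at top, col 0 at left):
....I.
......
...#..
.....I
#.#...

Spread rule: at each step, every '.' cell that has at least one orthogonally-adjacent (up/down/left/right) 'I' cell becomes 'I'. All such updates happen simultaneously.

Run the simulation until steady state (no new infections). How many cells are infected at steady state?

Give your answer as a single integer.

Step 0 (initial): 2 infected
Step 1: +6 new -> 8 infected
Step 2: +6 new -> 14 infected
Step 3: +4 new -> 18 infected
Step 4: +4 new -> 22 infected
Step 5: +4 new -> 26 infected
Step 6: +1 new -> 27 infected
Step 7: +0 new -> 27 infected

Answer: 27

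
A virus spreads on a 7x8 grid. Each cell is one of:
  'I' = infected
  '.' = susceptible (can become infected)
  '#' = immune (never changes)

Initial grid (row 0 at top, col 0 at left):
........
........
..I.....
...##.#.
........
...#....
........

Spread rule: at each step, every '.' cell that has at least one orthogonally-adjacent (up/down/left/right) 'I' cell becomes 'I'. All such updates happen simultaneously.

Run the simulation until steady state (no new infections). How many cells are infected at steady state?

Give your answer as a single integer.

Answer: 52

Derivation:
Step 0 (initial): 1 infected
Step 1: +4 new -> 5 infected
Step 2: +7 new -> 12 infected
Step 3: +9 new -> 21 infected
Step 4: +9 new -> 30 infected
Step 5: +8 new -> 38 infected
Step 6: +7 new -> 45 infected
Step 7: +4 new -> 49 infected
Step 8: +2 new -> 51 infected
Step 9: +1 new -> 52 infected
Step 10: +0 new -> 52 infected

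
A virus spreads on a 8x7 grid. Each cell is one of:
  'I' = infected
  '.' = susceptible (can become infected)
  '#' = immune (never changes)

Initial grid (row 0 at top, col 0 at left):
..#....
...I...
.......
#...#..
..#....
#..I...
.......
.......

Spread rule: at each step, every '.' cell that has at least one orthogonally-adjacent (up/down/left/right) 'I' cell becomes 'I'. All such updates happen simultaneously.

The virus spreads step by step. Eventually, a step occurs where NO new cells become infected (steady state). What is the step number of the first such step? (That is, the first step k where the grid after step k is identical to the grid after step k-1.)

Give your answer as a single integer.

Step 0 (initial): 2 infected
Step 1: +8 new -> 10 infected
Step 2: +12 new -> 22 infected
Step 3: +14 new -> 36 infected
Step 4: +12 new -> 48 infected
Step 5: +3 new -> 51 infected
Step 6: +0 new -> 51 infected

Answer: 6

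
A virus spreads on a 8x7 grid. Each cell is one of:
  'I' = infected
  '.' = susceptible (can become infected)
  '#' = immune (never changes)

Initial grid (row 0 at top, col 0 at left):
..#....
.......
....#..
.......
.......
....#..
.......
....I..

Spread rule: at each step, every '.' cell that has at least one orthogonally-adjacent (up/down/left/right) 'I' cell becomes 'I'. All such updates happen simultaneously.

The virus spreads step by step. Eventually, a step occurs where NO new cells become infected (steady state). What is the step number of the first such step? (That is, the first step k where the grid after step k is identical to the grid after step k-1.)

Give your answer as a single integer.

Step 0 (initial): 1 infected
Step 1: +3 new -> 4 infected
Step 2: +4 new -> 8 infected
Step 3: +5 new -> 13 infected
Step 4: +6 new -> 19 infected
Step 5: +7 new -> 26 infected
Step 6: +7 new -> 33 infected
Step 7: +6 new -> 39 infected
Step 8: +7 new -> 46 infected
Step 9: +4 new -> 50 infected
Step 10: +2 new -> 52 infected
Step 11: +1 new -> 53 infected
Step 12: +0 new -> 53 infected

Answer: 12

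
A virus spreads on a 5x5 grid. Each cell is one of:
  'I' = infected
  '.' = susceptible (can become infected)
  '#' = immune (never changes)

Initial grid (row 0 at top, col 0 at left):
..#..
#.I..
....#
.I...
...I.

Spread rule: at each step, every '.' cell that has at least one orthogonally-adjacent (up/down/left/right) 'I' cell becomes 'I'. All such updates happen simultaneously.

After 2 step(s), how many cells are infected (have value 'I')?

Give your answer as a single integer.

Step 0 (initial): 3 infected
Step 1: +10 new -> 13 infected
Step 2: +7 new -> 20 infected

Answer: 20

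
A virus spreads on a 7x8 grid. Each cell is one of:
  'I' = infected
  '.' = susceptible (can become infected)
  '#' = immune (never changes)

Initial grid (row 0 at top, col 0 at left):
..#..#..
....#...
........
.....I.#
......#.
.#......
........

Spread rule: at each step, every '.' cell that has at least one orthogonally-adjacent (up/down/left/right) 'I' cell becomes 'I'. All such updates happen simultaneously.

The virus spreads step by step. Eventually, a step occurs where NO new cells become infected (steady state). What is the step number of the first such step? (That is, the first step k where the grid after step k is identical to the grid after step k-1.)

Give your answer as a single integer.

Step 0 (initial): 1 infected
Step 1: +4 new -> 5 infected
Step 2: +6 new -> 11 infected
Step 3: +8 new -> 19 infected
Step 4: +10 new -> 29 infected
Step 5: +10 new -> 39 infected
Step 6: +5 new -> 44 infected
Step 7: +4 new -> 48 infected
Step 8: +2 new -> 50 infected
Step 9: +0 new -> 50 infected

Answer: 9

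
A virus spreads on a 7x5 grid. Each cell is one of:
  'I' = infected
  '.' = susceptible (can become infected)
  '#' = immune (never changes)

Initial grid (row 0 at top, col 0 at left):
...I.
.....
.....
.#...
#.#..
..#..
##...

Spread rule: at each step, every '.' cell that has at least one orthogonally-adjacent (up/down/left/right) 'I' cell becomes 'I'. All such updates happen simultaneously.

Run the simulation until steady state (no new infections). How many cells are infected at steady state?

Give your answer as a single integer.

Step 0 (initial): 1 infected
Step 1: +3 new -> 4 infected
Step 2: +4 new -> 8 infected
Step 3: +5 new -> 13 infected
Step 4: +5 new -> 18 infected
Step 5: +3 new -> 21 infected
Step 6: +3 new -> 24 infected
Step 7: +2 new -> 26 infected
Step 8: +0 new -> 26 infected

Answer: 26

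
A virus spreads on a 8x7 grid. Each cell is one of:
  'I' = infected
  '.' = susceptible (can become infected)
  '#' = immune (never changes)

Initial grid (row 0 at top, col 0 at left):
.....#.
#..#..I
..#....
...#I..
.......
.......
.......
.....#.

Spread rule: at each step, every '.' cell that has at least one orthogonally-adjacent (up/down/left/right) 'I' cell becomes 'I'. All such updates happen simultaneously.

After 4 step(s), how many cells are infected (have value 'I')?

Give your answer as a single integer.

Step 0 (initial): 2 infected
Step 1: +6 new -> 8 infected
Step 2: +7 new -> 15 infected
Step 3: +6 new -> 21 infected
Step 4: +8 new -> 29 infected

Answer: 29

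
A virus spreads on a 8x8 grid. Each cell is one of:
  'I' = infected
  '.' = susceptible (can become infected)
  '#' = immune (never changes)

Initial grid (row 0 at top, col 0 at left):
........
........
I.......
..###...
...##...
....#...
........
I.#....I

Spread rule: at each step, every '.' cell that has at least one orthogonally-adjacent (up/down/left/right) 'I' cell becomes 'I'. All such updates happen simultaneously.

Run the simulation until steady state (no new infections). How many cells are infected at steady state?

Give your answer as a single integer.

Step 0 (initial): 3 infected
Step 1: +7 new -> 10 infected
Step 2: +10 new -> 20 infected
Step 3: +10 new -> 30 infected
Step 4: +11 new -> 41 infected
Step 5: +7 new -> 48 infected
Step 6: +5 new -> 53 infected
Step 7: +3 new -> 56 infected
Step 8: +1 new -> 57 infected
Step 9: +0 new -> 57 infected

Answer: 57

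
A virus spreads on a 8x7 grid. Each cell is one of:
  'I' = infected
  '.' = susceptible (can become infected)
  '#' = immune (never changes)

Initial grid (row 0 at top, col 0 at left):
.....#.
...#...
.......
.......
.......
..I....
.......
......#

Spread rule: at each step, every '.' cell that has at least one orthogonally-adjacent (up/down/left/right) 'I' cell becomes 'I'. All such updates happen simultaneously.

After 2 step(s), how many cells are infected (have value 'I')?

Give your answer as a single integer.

Step 0 (initial): 1 infected
Step 1: +4 new -> 5 infected
Step 2: +8 new -> 13 infected

Answer: 13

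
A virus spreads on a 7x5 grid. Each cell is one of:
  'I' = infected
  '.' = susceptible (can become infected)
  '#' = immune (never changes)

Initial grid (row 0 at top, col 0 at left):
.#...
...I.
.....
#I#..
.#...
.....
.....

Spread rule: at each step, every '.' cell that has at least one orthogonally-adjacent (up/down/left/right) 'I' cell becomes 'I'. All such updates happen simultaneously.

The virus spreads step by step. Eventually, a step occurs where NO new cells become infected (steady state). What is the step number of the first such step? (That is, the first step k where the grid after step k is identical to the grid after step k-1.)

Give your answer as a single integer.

Answer: 9

Derivation:
Step 0 (initial): 2 infected
Step 1: +5 new -> 7 infected
Step 2: +7 new -> 14 infected
Step 3: +3 new -> 17 infected
Step 4: +4 new -> 21 infected
Step 5: +3 new -> 24 infected
Step 6: +3 new -> 27 infected
Step 7: +2 new -> 29 infected
Step 8: +2 new -> 31 infected
Step 9: +0 new -> 31 infected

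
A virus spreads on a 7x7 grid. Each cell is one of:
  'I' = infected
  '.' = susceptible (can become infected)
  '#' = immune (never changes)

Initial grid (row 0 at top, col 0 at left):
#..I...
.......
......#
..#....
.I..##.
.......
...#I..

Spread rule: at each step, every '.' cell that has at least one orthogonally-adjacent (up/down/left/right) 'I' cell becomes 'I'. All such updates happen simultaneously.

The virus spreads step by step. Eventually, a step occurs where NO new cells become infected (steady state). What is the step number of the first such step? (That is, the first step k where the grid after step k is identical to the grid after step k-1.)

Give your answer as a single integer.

Answer: 6

Derivation:
Step 0 (initial): 3 infected
Step 1: +9 new -> 12 infected
Step 2: +14 new -> 26 infected
Step 3: +10 new -> 36 infected
Step 4: +5 new -> 41 infected
Step 5: +2 new -> 43 infected
Step 6: +0 new -> 43 infected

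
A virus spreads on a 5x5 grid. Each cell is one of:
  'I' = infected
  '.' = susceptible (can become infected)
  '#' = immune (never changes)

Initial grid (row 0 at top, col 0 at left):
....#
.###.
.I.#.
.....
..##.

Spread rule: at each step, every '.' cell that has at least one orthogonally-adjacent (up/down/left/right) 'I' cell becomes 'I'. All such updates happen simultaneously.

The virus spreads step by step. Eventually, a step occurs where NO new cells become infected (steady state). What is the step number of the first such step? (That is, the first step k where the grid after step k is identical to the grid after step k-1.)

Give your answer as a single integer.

Answer: 7

Derivation:
Step 0 (initial): 1 infected
Step 1: +3 new -> 4 infected
Step 2: +4 new -> 8 infected
Step 3: +3 new -> 11 infected
Step 4: +2 new -> 13 infected
Step 5: +3 new -> 16 infected
Step 6: +2 new -> 18 infected
Step 7: +0 new -> 18 infected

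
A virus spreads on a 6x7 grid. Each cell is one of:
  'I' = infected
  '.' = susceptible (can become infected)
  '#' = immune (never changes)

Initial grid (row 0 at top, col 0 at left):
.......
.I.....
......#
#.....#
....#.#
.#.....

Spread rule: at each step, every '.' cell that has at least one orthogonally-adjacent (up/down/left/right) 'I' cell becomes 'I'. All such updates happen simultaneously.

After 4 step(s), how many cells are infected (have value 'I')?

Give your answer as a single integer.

Step 0 (initial): 1 infected
Step 1: +4 new -> 5 infected
Step 2: +6 new -> 11 infected
Step 3: +5 new -> 16 infected
Step 4: +6 new -> 22 infected

Answer: 22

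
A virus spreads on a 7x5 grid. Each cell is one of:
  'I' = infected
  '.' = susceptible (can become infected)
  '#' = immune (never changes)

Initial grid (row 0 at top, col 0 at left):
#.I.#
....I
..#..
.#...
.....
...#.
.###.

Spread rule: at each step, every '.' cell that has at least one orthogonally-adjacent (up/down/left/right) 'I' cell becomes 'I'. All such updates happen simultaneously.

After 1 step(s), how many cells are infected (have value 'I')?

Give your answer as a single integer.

Step 0 (initial): 2 infected
Step 1: +5 new -> 7 infected

Answer: 7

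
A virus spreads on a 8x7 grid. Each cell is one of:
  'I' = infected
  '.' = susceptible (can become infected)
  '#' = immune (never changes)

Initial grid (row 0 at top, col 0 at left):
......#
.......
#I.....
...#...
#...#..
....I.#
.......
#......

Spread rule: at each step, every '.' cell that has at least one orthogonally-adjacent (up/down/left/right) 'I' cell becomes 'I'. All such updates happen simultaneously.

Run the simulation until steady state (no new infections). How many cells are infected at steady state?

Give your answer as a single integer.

Step 0 (initial): 2 infected
Step 1: +6 new -> 8 infected
Step 2: +13 new -> 21 infected
Step 3: +12 new -> 33 infected
Step 4: +9 new -> 42 infected
Step 5: +5 new -> 47 infected
Step 6: +2 new -> 49 infected
Step 7: +0 new -> 49 infected

Answer: 49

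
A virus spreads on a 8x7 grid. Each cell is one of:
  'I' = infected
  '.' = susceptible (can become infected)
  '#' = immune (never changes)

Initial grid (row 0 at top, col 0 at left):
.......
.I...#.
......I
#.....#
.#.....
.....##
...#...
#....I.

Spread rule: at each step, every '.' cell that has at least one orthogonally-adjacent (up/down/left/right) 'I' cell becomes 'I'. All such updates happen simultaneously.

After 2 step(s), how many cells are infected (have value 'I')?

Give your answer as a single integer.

Step 0 (initial): 3 infected
Step 1: +9 new -> 12 infected
Step 2: +12 new -> 24 infected

Answer: 24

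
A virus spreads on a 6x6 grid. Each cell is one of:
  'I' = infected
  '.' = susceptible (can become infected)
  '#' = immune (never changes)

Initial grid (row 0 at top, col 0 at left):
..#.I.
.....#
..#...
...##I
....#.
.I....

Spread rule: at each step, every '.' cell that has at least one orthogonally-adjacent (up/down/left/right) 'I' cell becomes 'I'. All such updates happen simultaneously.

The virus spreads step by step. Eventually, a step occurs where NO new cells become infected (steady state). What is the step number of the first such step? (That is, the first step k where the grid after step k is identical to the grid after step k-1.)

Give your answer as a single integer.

Step 0 (initial): 3 infected
Step 1: +8 new -> 11 infected
Step 2: +7 new -> 18 infected
Step 3: +7 new -> 25 infected
Step 4: +2 new -> 27 infected
Step 5: +2 new -> 29 infected
Step 6: +1 new -> 30 infected
Step 7: +0 new -> 30 infected

Answer: 7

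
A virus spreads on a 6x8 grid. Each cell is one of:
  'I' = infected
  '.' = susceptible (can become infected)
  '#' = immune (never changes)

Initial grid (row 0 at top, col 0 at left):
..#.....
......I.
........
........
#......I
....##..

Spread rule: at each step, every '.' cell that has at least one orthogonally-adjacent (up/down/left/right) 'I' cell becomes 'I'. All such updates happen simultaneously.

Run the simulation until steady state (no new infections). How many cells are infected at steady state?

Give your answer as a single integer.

Answer: 44

Derivation:
Step 0 (initial): 2 infected
Step 1: +7 new -> 9 infected
Step 2: +8 new -> 17 infected
Step 3: +5 new -> 22 infected
Step 4: +5 new -> 27 infected
Step 5: +5 new -> 32 infected
Step 6: +6 new -> 38 infected
Step 7: +4 new -> 42 infected
Step 8: +2 new -> 44 infected
Step 9: +0 new -> 44 infected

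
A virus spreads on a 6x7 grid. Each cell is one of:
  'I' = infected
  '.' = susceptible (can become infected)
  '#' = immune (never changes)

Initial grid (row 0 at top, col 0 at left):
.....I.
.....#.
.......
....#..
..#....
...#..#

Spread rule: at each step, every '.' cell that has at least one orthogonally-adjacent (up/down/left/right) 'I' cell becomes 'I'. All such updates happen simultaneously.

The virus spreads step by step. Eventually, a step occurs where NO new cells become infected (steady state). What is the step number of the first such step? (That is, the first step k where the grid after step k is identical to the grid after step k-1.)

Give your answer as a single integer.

Answer: 11

Derivation:
Step 0 (initial): 1 infected
Step 1: +2 new -> 3 infected
Step 2: +3 new -> 6 infected
Step 3: +4 new -> 10 infected
Step 4: +5 new -> 15 infected
Step 5: +6 new -> 21 infected
Step 6: +5 new -> 26 infected
Step 7: +4 new -> 30 infected
Step 8: +3 new -> 33 infected
Step 9: +2 new -> 35 infected
Step 10: +2 new -> 37 infected
Step 11: +0 new -> 37 infected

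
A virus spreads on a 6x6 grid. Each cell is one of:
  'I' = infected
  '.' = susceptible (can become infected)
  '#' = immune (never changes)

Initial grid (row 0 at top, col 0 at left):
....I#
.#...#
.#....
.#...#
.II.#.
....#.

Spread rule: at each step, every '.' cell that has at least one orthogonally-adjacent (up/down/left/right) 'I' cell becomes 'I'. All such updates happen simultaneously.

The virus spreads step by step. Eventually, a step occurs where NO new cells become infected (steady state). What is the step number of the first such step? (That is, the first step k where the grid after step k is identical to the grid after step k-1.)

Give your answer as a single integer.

Answer: 5

Derivation:
Step 0 (initial): 3 infected
Step 1: +7 new -> 10 infected
Step 2: +8 new -> 18 infected
Step 3: +6 new -> 24 infected
Step 4: +2 new -> 26 infected
Step 5: +0 new -> 26 infected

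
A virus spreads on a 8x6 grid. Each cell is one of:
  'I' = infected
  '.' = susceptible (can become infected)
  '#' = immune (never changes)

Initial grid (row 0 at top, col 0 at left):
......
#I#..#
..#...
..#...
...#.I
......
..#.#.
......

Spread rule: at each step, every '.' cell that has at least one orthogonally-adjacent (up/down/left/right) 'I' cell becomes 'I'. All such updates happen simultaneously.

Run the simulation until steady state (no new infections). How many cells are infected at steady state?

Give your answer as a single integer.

Answer: 40

Derivation:
Step 0 (initial): 2 infected
Step 1: +5 new -> 7 infected
Step 2: +8 new -> 15 infected
Step 3: +7 new -> 22 infected
Step 4: +10 new -> 32 infected
Step 5: +4 new -> 36 infected
Step 6: +3 new -> 39 infected
Step 7: +1 new -> 40 infected
Step 8: +0 new -> 40 infected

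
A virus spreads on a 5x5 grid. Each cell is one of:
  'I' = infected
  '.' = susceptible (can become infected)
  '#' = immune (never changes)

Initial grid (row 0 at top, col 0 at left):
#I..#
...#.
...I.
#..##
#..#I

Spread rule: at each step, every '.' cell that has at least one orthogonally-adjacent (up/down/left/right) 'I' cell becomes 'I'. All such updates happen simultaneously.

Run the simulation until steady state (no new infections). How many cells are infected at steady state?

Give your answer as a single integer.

Step 0 (initial): 3 infected
Step 1: +4 new -> 7 infected
Step 2: +6 new -> 13 infected
Step 3: +3 new -> 16 infected
Step 4: +1 new -> 17 infected
Step 5: +0 new -> 17 infected

Answer: 17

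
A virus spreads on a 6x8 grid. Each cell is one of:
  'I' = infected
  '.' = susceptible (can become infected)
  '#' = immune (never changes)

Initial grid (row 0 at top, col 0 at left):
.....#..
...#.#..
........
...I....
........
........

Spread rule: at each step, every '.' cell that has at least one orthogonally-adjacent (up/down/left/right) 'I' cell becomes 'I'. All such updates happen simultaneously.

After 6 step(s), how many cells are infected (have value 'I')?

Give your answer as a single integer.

Step 0 (initial): 1 infected
Step 1: +4 new -> 5 infected
Step 2: +7 new -> 12 infected
Step 3: +10 new -> 22 infected
Step 4: +10 new -> 32 infected
Step 5: +8 new -> 40 infected
Step 6: +4 new -> 44 infected

Answer: 44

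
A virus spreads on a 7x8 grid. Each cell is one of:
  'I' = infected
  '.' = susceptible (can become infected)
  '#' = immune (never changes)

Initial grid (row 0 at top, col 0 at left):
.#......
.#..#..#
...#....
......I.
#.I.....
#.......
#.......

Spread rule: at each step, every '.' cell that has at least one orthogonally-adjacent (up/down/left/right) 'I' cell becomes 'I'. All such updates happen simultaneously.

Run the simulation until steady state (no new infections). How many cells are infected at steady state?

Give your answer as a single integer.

Step 0 (initial): 2 infected
Step 1: +8 new -> 10 infected
Step 2: +14 new -> 24 infected
Step 3: +12 new -> 36 infected
Step 4: +8 new -> 44 infected
Step 5: +3 new -> 47 infected
Step 6: +1 new -> 48 infected
Step 7: +0 new -> 48 infected

Answer: 48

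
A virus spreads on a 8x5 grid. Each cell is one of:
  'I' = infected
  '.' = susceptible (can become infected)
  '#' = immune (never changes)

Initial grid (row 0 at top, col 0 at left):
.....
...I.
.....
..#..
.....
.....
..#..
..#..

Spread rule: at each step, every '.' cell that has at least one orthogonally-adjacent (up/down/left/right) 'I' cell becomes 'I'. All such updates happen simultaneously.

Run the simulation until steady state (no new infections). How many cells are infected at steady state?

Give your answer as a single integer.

Step 0 (initial): 1 infected
Step 1: +4 new -> 5 infected
Step 2: +6 new -> 11 infected
Step 3: +5 new -> 16 infected
Step 4: +6 new -> 22 infected
Step 5: +5 new -> 27 infected
Step 6: +4 new -> 31 infected
Step 7: +3 new -> 34 infected
Step 8: +2 new -> 36 infected
Step 9: +1 new -> 37 infected
Step 10: +0 new -> 37 infected

Answer: 37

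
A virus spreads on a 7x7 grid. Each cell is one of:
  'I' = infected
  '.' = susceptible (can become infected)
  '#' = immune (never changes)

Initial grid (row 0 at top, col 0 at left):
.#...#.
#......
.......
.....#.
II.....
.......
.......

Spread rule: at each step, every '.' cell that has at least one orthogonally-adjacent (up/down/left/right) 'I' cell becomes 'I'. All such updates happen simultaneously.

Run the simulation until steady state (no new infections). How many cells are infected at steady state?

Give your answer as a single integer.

Answer: 44

Derivation:
Step 0 (initial): 2 infected
Step 1: +5 new -> 7 infected
Step 2: +7 new -> 14 infected
Step 3: +6 new -> 20 infected
Step 4: +6 new -> 26 infected
Step 5: +6 new -> 32 infected
Step 6: +6 new -> 38 infected
Step 7: +4 new -> 42 infected
Step 8: +1 new -> 43 infected
Step 9: +1 new -> 44 infected
Step 10: +0 new -> 44 infected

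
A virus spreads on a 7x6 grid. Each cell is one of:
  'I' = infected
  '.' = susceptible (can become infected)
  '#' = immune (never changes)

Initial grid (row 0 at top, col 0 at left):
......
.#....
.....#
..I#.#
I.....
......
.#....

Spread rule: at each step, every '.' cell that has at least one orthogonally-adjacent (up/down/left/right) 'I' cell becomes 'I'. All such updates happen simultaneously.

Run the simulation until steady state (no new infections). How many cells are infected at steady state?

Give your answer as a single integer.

Answer: 37

Derivation:
Step 0 (initial): 2 infected
Step 1: +6 new -> 8 infected
Step 2: +8 new -> 16 infected
Step 3: +7 new -> 23 infected
Step 4: +8 new -> 31 infected
Step 5: +4 new -> 35 infected
Step 6: +2 new -> 37 infected
Step 7: +0 new -> 37 infected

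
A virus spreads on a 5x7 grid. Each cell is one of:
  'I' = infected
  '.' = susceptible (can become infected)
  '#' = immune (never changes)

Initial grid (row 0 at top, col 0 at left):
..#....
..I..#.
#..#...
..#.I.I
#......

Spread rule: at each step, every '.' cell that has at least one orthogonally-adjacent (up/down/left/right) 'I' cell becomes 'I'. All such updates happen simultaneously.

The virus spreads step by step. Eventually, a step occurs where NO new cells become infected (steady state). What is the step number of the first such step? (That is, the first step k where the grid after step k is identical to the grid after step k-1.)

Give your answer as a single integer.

Step 0 (initial): 3 infected
Step 1: +9 new -> 12 infected
Step 2: +9 new -> 21 infected
Step 3: +5 new -> 26 infected
Step 4: +3 new -> 29 infected
Step 5: +0 new -> 29 infected

Answer: 5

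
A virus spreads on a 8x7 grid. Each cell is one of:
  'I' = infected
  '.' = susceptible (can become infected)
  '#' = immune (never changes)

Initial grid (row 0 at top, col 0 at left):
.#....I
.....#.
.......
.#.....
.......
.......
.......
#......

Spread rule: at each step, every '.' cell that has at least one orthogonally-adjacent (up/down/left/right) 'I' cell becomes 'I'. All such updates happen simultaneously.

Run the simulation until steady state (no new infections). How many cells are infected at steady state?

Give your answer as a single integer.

Answer: 52

Derivation:
Step 0 (initial): 1 infected
Step 1: +2 new -> 3 infected
Step 2: +2 new -> 5 infected
Step 3: +4 new -> 9 infected
Step 4: +5 new -> 14 infected
Step 5: +5 new -> 19 infected
Step 6: +6 new -> 25 infected
Step 7: +7 new -> 32 infected
Step 8: +6 new -> 38 infected
Step 9: +5 new -> 43 infected
Step 10: +4 new -> 47 infected
Step 11: +3 new -> 50 infected
Step 12: +2 new -> 52 infected
Step 13: +0 new -> 52 infected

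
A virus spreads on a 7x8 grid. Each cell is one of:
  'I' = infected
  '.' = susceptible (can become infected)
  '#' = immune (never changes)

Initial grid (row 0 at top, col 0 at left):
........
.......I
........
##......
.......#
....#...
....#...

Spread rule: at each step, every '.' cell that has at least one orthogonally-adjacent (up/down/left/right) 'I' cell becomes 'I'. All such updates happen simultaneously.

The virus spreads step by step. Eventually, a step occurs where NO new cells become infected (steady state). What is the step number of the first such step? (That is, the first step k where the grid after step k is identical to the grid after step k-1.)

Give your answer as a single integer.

Answer: 13

Derivation:
Step 0 (initial): 1 infected
Step 1: +3 new -> 4 infected
Step 2: +4 new -> 8 infected
Step 3: +4 new -> 12 infected
Step 4: +5 new -> 17 infected
Step 5: +6 new -> 23 infected
Step 6: +8 new -> 31 infected
Step 7: +7 new -> 38 infected
Step 8: +4 new -> 42 infected
Step 9: +3 new -> 45 infected
Step 10: +3 new -> 48 infected
Step 11: +2 new -> 50 infected
Step 12: +1 new -> 51 infected
Step 13: +0 new -> 51 infected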